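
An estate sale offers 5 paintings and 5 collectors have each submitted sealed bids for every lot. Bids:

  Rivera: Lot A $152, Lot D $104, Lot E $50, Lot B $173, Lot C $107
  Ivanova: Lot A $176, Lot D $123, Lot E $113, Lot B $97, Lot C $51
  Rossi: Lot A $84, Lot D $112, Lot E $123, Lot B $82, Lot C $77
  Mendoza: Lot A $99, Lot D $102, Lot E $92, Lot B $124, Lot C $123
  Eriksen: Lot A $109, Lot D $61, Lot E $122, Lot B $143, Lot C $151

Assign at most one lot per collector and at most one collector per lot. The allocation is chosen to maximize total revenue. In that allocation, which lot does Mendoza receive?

Optimal: Rivera→Lot B ($173), Ivanova→Lot A ($176), Rossi→Lot E ($123), Mendoza→Lot D ($102), Eriksen→Lot C ($151) — total 173+176+123+102+151 = $725.
Row-greedy (each collector in turn takes its best remaining lot) gives $656, worse by 69.
Next-best assignment: Rivera→Lot B, Ivanova→Lot A, Rossi→Lot D, Mendoza→Lot C, Eriksen→Lot E = $706.
No other one-to-one assignment exceeds $725.
Mendoza's own top lot is Lot B ($124), but forcing Mendoza→Lot B and reassigning the rest optimally gives only $678 — worse by 47.

Mendoza receives Lot D.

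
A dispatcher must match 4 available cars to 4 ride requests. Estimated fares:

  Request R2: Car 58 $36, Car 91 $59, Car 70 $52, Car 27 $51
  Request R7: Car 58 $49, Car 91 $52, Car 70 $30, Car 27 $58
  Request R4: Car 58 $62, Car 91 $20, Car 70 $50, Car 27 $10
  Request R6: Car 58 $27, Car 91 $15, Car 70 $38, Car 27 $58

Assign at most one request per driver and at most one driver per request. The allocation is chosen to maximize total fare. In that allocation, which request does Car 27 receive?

Car 27 receives Request R6.

This is a one-to-one assignment (maximum-weight bipartite matching).
Optimal: Car 58→Request R4 ($62), Car 91→Request R7 ($52), Car 70→Request R2 ($52), Car 27→Request R6 ($58) — total 62+52+52+58 = $224.
Next-best assignment: Car 58→Request R4, Car 91→Request R2, Car 70→Request R6, Car 27→Request R7 = $217.
No other one-to-one assignment exceeds $224.
Car 27's own top request is Request R7 ($58), but forcing Car 27→Request R7 and reassigning the rest optimally gives only $217 — worse by 7.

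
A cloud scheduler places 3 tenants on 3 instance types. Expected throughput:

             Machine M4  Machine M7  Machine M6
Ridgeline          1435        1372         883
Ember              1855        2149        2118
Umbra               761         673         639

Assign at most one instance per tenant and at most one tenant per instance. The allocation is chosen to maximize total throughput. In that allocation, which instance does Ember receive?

Ember receives Machine M6.

Optimal: Ridgeline→Machine M7 (1372 ops/s), Ember→Machine M6 (2118 ops/s), Umbra→Machine M4 (761 ops/s) — total 1372+2118+761 = 4251 ops/s.
Max-entry greedy (repeatedly take the single best remaining cell) gives 4223 ops/s, worse by 28.
Every other assignment is strictly worse.
Ember's own top instance is Machine M7 (2149 ops/s), but forcing Ember→Machine M7 and reassigning the rest optimally gives only 4223 ops/s — worse by 28.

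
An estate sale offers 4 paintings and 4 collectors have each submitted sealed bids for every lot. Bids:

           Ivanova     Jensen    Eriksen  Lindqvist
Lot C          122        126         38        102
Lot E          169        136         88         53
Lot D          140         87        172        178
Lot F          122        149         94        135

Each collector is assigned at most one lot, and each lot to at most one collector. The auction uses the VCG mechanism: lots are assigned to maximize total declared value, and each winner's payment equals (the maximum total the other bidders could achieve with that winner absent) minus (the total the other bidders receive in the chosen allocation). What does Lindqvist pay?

Lindqvist pays $23.

Efficient allocation: Ivanova→Lot E ($169), Jensen→Lot C ($126), Eriksen→Lot D ($172), Lindqvist→Lot F ($135); total welfare W = $602.
Lindqvist receives Lot F at value $135, so the others get W − 135 = $467.
Without Lindqvist: best allocation of the remaining 3 bidders over all 4 lots is Ivanova→Lot E ($169), Jensen→Lot F ($149), Eriksen→Lot D ($172), total $490.
VCG payment = (others' best without Lindqvist) − (others' welfare with Lindqvist) = 490 − 467 = $23.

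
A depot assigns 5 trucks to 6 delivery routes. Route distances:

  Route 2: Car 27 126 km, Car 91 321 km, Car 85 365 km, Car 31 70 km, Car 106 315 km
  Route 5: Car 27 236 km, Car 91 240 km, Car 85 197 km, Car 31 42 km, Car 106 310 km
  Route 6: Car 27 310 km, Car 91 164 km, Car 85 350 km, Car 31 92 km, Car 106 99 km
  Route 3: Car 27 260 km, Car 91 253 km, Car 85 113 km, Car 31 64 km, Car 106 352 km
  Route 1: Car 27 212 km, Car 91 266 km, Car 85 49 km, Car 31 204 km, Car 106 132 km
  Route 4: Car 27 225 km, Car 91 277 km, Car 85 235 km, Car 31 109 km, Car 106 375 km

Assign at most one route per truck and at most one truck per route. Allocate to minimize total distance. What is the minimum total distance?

Min total: 569 km

Optimal: Car 27→Route 2 (126 km), Car 91→Route 3 (253 km), Car 85→Route 1 (49 km), Car 31→Route 5 (42 km), Car 106→Route 6 (99 km) — total 126+253+49+42+99 = 569 km.
Row-greedy (each truck in turn takes its cheapest remaining route) gives 733 km, worse by 164.
Swapping Car 31↔Car 85 (Car 31→Route 1 204 km, Car 85→Route 5 197 km) adds 310.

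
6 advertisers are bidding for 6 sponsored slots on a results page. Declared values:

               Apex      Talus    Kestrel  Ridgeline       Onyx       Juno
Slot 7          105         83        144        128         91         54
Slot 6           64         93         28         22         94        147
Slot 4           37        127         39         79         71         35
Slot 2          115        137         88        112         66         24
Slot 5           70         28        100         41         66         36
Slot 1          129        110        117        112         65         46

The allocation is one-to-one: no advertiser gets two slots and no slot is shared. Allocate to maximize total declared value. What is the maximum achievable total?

Treat this as an assignment problem: match each advertiser to one slot.
Optimal: Apex→Slot 1 ($129), Talus→Slot 4 ($127), Kestrel→Slot 7 ($144), Ridgeline→Slot 2 ($112), Onyx→Slot 5 ($66), Juno→Slot 6 ($147) — total 129+127+144+112+66+147 = $725.
Row-greedy (each advertiser in turn takes its best remaining slot) gives $619, worse by 106.
Next-best assignment: Apex→Slot 1, Talus→Slot 2, Kestrel→Slot 5, Ridgeline→Slot 7, Onyx→Slot 4, Juno→Slot 6 = $712.
Checked against all permutations: $725 is optimal.

Max total: $725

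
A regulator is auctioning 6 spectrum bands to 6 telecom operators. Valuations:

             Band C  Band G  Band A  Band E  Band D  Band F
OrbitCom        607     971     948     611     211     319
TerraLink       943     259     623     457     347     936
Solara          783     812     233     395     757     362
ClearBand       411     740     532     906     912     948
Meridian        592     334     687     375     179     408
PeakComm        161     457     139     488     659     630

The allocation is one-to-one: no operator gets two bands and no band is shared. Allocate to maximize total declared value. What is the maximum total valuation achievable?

Max total: $4942M

Optimal: OrbitCom→Band G ($971M), TerraLink→Band F ($936M), Solara→Band C ($783M), ClearBand→Band E ($906M), Meridian→Band A ($687M), PeakComm→Band D ($659M) — total 971+936+783+906+687+659 = $4942M.
Row-greedy (each operator in turn takes its best remaining band) gives $4794M, worse by 148.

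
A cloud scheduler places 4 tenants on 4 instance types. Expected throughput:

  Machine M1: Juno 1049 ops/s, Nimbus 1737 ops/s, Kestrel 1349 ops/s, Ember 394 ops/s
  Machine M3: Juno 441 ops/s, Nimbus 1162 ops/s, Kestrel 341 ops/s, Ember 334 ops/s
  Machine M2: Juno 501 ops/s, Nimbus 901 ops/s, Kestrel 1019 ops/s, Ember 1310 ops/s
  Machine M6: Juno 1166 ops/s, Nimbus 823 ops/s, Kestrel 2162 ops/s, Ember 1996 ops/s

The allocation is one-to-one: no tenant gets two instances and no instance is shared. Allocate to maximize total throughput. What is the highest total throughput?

Optimal: Juno→Machine M1 (1049 ops/s), Nimbus→Machine M3 (1162 ops/s), Kestrel→Machine M6 (2162 ops/s), Ember→Machine M2 (1310 ops/s) — total 1049+1162+2162+1310 = 5683 ops/s.
Column-greedy (each instance in turn goes to its best remaining tenant) gives 5650 ops/s, worse by 33.
Next-best assignment: Juno→Machine M3, Nimbus→Machine M1, Kestrel→Machine M6, Ember→Machine M2 = 5650 ops/s.
Swapping Nimbus↔Ember (Nimbus→Machine M2 901 ops/s, Ember→Machine M3 334 ops/s) loses 1237.
No other one-to-one assignment exceeds 5683 ops/s.

Maximum total: 5683 ops/s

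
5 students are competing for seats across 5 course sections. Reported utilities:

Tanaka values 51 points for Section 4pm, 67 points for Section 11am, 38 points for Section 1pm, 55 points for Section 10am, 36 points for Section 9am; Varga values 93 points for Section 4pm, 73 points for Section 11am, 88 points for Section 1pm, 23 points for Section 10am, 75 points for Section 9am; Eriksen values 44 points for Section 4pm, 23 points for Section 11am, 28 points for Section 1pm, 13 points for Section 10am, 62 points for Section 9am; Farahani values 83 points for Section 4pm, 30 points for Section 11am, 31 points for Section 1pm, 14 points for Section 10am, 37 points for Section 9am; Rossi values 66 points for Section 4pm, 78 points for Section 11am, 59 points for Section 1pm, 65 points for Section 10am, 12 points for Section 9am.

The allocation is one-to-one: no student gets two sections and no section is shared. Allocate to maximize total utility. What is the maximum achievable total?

Maximum total: 366 points

Optimal: Tanaka→Section 10am (55 points), Varga→Section 1pm (88 points), Eriksen→Section 9am (62 points), Farahani→Section 4pm (83 points), Rossi→Section 11am (78 points) — total 55+88+62+83+78 = 366 points.
Max-entry greedy (repeatedly take the single best remaining cell) gives 319 points, worse by 47.
Swapping Farahani↔Rossi (Farahani→Section 11am 30 points, Rossi→Section 4pm 66 points) loses 65.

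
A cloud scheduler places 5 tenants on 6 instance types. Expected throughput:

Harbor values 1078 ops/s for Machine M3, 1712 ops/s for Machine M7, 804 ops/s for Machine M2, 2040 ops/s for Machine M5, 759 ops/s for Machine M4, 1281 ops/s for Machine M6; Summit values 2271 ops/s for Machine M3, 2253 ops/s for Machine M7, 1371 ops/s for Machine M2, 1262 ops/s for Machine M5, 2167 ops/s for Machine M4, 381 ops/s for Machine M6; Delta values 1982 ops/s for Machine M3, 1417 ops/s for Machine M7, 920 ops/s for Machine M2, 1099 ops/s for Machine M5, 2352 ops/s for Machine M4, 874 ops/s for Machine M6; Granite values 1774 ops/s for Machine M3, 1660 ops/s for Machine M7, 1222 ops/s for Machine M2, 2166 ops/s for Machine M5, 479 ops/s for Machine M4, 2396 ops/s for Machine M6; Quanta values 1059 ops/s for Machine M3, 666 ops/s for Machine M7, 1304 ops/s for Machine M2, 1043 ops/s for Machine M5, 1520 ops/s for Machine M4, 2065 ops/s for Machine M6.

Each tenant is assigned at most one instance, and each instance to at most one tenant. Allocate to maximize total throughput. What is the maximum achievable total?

Max total: 10566 ops/s

Optimal: Harbor→Machine M7 (1712 ops/s), Summit→Machine M3 (2271 ops/s), Delta→Machine M4 (2352 ops/s), Granite→Machine M5 (2166 ops/s), Quanta→Machine M6 (2065 ops/s) — total 1712+2271+2352+2166+2065 = 10566 ops/s.
Row-greedy (each tenant in turn takes its best remaining instance) gives 10363 ops/s, worse by 203.
Next-best assignment: Harbor→Machine M5, Summit→Machine M7, Delta→Machine M4, Granite→Machine M3, Quanta→Machine M6 = 10484 ops/s.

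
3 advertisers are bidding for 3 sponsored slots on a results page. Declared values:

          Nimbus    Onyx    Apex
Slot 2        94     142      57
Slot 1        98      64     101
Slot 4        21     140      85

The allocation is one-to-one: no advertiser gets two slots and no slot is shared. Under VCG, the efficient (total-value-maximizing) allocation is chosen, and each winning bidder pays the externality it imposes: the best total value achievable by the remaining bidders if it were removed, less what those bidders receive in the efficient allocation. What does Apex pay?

Efficient allocation: Nimbus→Slot 2 ($94), Onyx→Slot 4 ($140), Apex→Slot 1 ($101); total welfare W = $335.
Apex receives Slot 1 at value $101, so the others get W − 101 = $234.
Without Apex: best allocation of the remaining 2 bidders over all 3 slots is Nimbus→Slot 1 ($98), Onyx→Slot 2 ($142), total $240.
VCG payment = (others' best without Apex) − (others' welfare with Apex) = 240 − 234 = $6.

Apex pays $6.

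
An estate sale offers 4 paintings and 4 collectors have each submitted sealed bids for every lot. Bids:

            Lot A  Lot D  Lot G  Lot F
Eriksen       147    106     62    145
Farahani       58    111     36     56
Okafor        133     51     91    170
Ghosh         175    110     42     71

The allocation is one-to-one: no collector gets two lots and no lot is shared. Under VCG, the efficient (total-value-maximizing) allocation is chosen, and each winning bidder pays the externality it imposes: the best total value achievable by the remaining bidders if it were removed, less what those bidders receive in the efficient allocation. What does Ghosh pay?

Ghosh pays $81.

Efficient allocation: Eriksen→Lot F ($145), Farahani→Lot D ($111), Okafor→Lot G ($91), Ghosh→Lot A ($175); total welfare W = $522.
Ghosh receives Lot A at value $175, so the others get W − 175 = $347.
Without Ghosh: best allocation of the remaining 3 bidders over all 4 lots is Eriksen→Lot A ($147), Farahani→Lot D ($111), Okafor→Lot F ($170), total $428.
VCG payment = (others' best without Ghosh) − (others' welfare with Ghosh) = 428 − 347 = $81.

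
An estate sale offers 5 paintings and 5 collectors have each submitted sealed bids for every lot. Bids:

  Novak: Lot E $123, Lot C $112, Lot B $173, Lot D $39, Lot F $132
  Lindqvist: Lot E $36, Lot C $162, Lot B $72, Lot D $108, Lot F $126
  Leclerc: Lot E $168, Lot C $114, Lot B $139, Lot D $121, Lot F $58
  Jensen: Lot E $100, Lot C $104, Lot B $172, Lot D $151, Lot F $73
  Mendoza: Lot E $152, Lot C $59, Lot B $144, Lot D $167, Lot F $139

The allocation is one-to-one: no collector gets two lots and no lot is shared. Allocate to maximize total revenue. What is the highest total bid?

Optimal: Novak→Lot F ($132), Lindqvist→Lot C ($162), Leclerc→Lot E ($168), Jensen→Lot B ($172), Mendoza→Lot D ($167) — total 132+162+168+172+167 = $801.
Row-greedy (each collector in turn takes its best remaining lot) gives $793, worse by 8.
Next-best assignment: Novak→Lot B, Lindqvist→Lot C, Leclerc→Lot E, Jensen→Lot D, Mendoza→Lot F = $793.
Swapping Novak↔Lindqvist (Novak→Lot C $112, Lindqvist→Lot F $126) loses 56.

Max total: $801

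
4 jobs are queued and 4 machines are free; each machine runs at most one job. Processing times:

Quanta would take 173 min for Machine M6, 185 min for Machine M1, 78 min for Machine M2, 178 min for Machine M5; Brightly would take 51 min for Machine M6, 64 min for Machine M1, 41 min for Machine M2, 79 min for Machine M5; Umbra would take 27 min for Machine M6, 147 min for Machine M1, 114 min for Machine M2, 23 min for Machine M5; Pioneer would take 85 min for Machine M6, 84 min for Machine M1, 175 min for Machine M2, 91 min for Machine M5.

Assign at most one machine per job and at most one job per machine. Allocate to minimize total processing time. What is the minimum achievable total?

Optimal: Quanta→Machine M2 (78 min), Brightly→Machine M6 (51 min), Umbra→Machine M5 (23 min), Pioneer→Machine M1 (84 min) — total 78+51+23+84 = 236 min.
Swapping Pioneer↔Umbra (Pioneer→Machine M5 91 min, Umbra→Machine M1 147 min) adds 131.

Minimum total: 236 min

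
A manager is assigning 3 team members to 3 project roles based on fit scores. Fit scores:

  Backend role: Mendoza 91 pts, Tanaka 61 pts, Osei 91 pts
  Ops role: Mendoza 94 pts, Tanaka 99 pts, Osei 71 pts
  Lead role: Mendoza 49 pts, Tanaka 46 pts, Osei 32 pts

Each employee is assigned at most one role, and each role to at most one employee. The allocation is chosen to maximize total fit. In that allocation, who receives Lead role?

Mendoza receives Lead role.

Optimal: Mendoza→Lead role (49 pts), Tanaka→Ops role (99 pts), Osei→Backend role (91 pts) — total 49+99+91 = 239 pts.
Max-entry greedy (repeatedly take the single best remaining cell) gives 222 pts, worse by 17.
Next-best assignment: Mendoza→Ops role, Tanaka→Lead role, Osei→Backend role = 231 pts.
Every other assignment is strictly worse.
Mendoza's own top role is Ops role (94 pts), but forcing Mendoza→Ops role and reassigning the rest optimally gives only 231 pts — worse by 8.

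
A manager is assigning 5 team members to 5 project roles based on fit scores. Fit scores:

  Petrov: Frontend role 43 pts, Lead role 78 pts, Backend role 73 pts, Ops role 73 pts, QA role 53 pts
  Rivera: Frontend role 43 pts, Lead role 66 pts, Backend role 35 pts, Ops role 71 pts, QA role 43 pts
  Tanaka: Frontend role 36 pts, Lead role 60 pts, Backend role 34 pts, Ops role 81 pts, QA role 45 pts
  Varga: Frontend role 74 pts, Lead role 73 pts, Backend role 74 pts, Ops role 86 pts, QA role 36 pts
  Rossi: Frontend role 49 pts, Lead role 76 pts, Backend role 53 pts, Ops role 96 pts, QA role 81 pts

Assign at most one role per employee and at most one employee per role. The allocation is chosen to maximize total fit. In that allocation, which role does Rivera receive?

Treat this as an assignment problem: match each employee to one role.
Optimal: Petrov→Backend role (73 pts), Rivera→Lead role (66 pts), Tanaka→Ops role (81 pts), Varga→Frontend role (74 pts), Rossi→QA role (81 pts) — total 73+66+81+74+81 = 375 pts.
Max-entry greedy (repeatedly take the single best remaining cell) gives 328 pts, worse by 47.
No other one-to-one assignment exceeds 375 pts.
Rivera's own top role is Ops role (71 pts), but forcing Rivera→Ops role and reassigning the rest optimally gives only 359 pts — worse by 16.

Rivera receives Lead role.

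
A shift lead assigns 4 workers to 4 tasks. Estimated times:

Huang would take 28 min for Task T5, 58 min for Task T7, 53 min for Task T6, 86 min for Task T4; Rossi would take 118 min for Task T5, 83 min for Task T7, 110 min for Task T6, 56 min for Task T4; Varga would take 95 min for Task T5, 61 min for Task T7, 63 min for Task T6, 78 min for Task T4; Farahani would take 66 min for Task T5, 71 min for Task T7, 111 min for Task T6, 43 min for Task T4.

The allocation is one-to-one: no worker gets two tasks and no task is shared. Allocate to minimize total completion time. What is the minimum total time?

Min total: 217 min

Optimal: Huang→Task T5 (28 min), Rossi→Task T7 (83 min), Varga→Task T6 (63 min), Farahani→Task T4 (43 min) — total 28+83+63+43 = 217 min.
Column-greedy (each task in turn goes to its cheapest remaining worker) gives 242 min, worse by 25.
Next-best assignment: Huang→Task T5, Rossi→Task T4, Varga→Task T6, Farahani→Task T7 = 218 min.
No other one-to-one assignment undercuts 217 min.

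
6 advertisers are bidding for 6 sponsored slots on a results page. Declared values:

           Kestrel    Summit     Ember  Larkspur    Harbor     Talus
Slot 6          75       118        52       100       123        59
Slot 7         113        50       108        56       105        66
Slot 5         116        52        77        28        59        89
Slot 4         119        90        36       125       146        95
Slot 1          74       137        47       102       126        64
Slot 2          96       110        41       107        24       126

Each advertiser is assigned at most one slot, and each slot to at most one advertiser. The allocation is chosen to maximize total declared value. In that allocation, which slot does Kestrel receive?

Treat this as an assignment problem: match each advertiser to one slot.
Optimal: Kestrel→Slot 5 ($116), Summit→Slot 1 ($137), Ember→Slot 7 ($108), Larkspur→Slot 4 ($125), Harbor→Slot 6 ($123), Talus→Slot 2 ($126) — total 116+137+108+125+123+126 = $735.
Column-greedy (each slot in turn goes to its best remaining advertiser) gives $628, worse by 107.
Checked against all permutations: $735 is optimal.
Kestrel's own top slot is Slot 4 ($119), but forcing Kestrel→Slot 4 and reassigning the rest optimally gives only $683 — worse by 52.

Kestrel receives Slot 5.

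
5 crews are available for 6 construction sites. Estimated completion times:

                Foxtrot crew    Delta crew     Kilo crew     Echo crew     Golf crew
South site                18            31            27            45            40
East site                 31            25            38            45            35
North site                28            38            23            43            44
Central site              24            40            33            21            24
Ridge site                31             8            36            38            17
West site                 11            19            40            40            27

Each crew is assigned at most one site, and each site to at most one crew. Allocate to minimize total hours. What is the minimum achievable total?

This is the linear assignment problem.
Optimal: Foxtrot crew→South site (18 hours), Delta crew→Ridge site (8 hours), Kilo crew→North site (23 hours), Echo crew→Central site (21 hours), Golf crew→West site (27 hours) — total 18+8+23+21+27 = 97 hours.
Min-entry greedy (repeatedly take the single cheapest remaining cell) gives 98 hours, worse by 1.
Swapping Delta crew↔Kilo crew (Delta crew→North site 38 hours, Kilo crew→Ridge site 36 hours) adds 43.
No other one-to-one assignment undercuts 97 hours.

Min total: 97 hours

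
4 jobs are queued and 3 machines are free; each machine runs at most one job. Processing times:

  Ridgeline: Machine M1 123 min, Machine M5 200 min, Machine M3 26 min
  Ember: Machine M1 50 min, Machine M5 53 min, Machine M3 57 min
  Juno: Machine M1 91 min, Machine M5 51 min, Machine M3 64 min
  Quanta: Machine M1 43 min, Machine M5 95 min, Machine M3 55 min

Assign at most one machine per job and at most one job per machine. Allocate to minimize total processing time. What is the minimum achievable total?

Minimum total: 120 min

This is the linear assignment problem.
Optimal: Quanta→Machine M1 (43 min), Juno→Machine M5 (51 min), Ridgeline→Machine M3 (26 min) — total 43+51+26 = 120 min.
Row-greedy (each job in turn takes its cheapest remaining machine) gives 127 min, worse by 7.
Swapping Juno↔Ridgeline (Juno→Machine M3 64 min, Ridgeline→Machine M5 200 min) adds 187.
Every other assignment is strictly worse.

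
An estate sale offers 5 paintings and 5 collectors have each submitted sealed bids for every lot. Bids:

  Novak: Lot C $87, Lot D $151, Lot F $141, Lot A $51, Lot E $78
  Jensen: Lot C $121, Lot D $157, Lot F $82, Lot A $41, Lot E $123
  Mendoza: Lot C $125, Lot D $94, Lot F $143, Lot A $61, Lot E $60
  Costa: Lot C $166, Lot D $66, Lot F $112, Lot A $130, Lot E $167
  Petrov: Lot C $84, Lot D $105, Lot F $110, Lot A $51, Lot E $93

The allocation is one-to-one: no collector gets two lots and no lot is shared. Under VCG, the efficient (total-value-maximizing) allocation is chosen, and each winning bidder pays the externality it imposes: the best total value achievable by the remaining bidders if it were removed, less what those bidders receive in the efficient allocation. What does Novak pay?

Novak pays $54.

Efficient allocation: Novak→Lot F ($141), Jensen→Lot D ($157), Mendoza→Lot C ($125), Costa→Lot A ($130), Petrov→Lot E ($93); total welfare W = $646.
Novak receives Lot F at value $141, so the others get W − 141 = $505.
Without Novak: best allocation of the remaining 4 bidders over all 5 lots is Jensen→Lot D ($157), Mendoza→Lot C ($125), Costa→Lot E ($167), Petrov→Lot F ($110), total $559.
VCG payment = (others' best without Novak) − (others' welfare with Novak) = 559 − 505 = $54.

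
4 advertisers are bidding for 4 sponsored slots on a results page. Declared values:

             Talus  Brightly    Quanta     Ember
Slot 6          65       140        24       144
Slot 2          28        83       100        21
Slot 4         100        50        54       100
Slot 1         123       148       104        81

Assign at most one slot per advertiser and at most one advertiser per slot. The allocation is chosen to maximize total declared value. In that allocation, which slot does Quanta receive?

Quanta receives Slot 2.

Optimal: Talus→Slot 4 ($100), Brightly→Slot 1 ($148), Quanta→Slot 2 ($100), Ember→Slot 6 ($144) — total 100+148+100+144 = $492.
Row-greedy (each advertiser in turn takes its best remaining slot) gives $463, worse by 29.
Next-best assignment: Talus→Slot 1, Brightly→Slot 6, Quanta→Slot 2, Ember→Slot 4 = $463.
Swapping Quanta↔Brightly (Quanta→Slot 1 $104, Brightly→Slot 2 $83) loses 61.
No other one-to-one assignment exceeds $492.
Quanta's own top slot is Slot 1 ($104), but forcing Quanta→Slot 1 and reassigning the rest optimally gives only $431 — worse by 61.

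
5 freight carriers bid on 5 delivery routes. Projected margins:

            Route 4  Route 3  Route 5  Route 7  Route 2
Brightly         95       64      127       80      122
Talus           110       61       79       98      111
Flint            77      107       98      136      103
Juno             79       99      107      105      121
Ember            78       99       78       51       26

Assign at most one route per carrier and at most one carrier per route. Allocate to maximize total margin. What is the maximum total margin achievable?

Optimal: Brightly→Route 5 ($127k), Talus→Route 4 ($110k), Flint→Route 7 ($136k), Juno→Route 2 ($121k), Ember→Route 3 ($99k) — total 127+110+136+121+99 = $593k.
Row-greedy (each carrier in turn takes its best remaining route) gives $551k, worse by 42.

Maximum total: $593k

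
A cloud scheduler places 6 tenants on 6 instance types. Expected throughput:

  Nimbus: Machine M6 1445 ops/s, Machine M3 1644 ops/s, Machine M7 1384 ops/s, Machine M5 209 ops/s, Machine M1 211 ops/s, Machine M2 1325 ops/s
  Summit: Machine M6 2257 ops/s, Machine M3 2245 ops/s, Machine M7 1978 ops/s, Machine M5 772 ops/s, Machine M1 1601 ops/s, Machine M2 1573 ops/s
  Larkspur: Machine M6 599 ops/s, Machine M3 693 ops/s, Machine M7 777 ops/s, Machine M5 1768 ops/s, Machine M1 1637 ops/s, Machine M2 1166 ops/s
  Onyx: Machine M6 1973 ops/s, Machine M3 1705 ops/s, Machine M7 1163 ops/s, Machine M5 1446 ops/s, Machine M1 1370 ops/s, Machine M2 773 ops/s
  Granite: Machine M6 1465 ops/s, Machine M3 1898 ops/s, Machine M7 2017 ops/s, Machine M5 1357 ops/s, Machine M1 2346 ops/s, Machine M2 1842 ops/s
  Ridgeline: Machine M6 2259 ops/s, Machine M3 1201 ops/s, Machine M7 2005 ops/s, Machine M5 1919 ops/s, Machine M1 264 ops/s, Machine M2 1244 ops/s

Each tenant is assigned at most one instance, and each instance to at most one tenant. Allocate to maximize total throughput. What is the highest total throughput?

Optimal: Nimbus→Machine M2 (1325 ops/s), Summit→Machine M3 (2245 ops/s), Larkspur→Machine M5 (1768 ops/s), Onyx→Machine M6 (1973 ops/s), Granite→Machine M1 (2346 ops/s), Ridgeline→Machine M7 (2005 ops/s) — total 1325+2245+1768+1973+2346+2005 = 11662 ops/s.
Next-best assignment: Nimbus→Machine M2, Summit→Machine M6, Larkspur→Machine M5, Onyx→Machine M3, Granite→Machine M1, Ridgeline→Machine M7 = 11406 ops/s.
Swapping Granite↔Onyx (Granite→Machine M6 1465 ops/s, Onyx→Machine M1 1370 ops/s) loses 1484.

Maximum total: 11662 ops/s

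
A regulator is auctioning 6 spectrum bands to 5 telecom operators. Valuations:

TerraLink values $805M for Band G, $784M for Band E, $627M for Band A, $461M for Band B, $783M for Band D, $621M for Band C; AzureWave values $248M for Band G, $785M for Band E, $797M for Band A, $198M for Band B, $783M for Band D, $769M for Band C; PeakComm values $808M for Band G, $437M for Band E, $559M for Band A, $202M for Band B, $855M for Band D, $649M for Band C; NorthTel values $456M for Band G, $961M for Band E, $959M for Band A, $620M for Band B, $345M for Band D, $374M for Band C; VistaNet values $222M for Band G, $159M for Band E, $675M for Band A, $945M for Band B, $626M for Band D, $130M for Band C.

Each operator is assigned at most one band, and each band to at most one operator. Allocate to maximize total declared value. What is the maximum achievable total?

Treat this as an assignment problem: match each operator to one band.
Optimal: TerraLink→Band G ($805M), AzureWave→Band A ($797M), PeakComm→Band D ($855M), NorthTel→Band E ($961M), VistaNet→Band B ($945M) — total 805+797+855+961+945 = $4363M.
Column-greedy (each band in turn goes to its best remaining operator) gives $4294M, worse by 69.
Next-best assignment: TerraLink→Band G, AzureWave→Band E, PeakComm→Band D, NorthTel→Band A, VistaNet→Band B = $4349M.
Every other assignment is strictly worse.

Maximum total: $4363M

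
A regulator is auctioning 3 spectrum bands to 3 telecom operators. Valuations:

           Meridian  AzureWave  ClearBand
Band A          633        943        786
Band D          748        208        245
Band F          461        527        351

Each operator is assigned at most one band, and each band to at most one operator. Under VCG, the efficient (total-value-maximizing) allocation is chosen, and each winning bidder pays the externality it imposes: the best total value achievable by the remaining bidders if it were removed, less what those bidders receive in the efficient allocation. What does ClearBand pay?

ClearBand pays $416M.

Efficient allocation: Meridian→Band D ($748M), AzureWave→Band F ($527M), ClearBand→Band A ($786M); total welfare W = $2061M.
ClearBand receives Band A at value $786M, so the others get W − 786 = $1275M.
Without ClearBand: best allocation of the remaining 2 bidders over all 3 bands is Meridian→Band D ($748M), AzureWave→Band A ($943M), total $1691M.
VCG payment = (others' best without ClearBand) − (others' welfare with ClearBand) = 1691 − 1275 = $416M.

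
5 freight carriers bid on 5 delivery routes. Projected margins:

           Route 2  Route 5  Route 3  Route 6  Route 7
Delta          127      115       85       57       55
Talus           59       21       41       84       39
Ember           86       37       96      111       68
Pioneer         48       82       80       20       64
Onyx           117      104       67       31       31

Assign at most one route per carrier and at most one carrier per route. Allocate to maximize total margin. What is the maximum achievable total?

This is a one-to-one assignment (maximum-weight bipartite matching).
Optimal: Delta→Route 5 ($115k), Talus→Route 6 ($84k), Ember→Route 3 ($96k), Pioneer→Route 7 ($64k), Onyx→Route 2 ($117k) — total 115+84+96+64+117 = $476k.
Column-greedy (each route in turn goes to its best remaining carrier) gives $475k, worse by 1.
Next-best assignment: Delta→Route 2, Talus→Route 6, Ember→Route 3, Pioneer→Route 7, Onyx→Route 5 = $475k.
Every other assignment is strictly worse.

Maximum total: $476k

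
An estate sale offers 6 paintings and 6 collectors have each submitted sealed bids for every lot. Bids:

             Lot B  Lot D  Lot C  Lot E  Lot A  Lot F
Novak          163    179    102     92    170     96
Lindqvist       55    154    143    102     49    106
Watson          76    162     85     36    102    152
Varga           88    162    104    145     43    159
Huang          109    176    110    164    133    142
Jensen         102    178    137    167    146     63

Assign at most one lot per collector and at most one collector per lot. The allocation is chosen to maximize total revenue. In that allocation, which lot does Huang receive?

Huang receives Lot E.

This is a one-to-one assignment (maximum-weight bipartite matching).
Optimal: Novak→Lot B ($163), Lindqvist→Lot C ($143), Watson→Lot D ($162), Varga→Lot F ($159), Huang→Lot E ($164), Jensen→Lot A ($146) — total 163+143+162+159+164+146 = $937.
Max-entry greedy (repeatedly take the single best remaining cell) gives $857, worse by 80.
Next-best assignment: Novak→Lot B, Lindqvist→Lot C, Watson→Lot F, Varga→Lot D, Huang→Lot E, Jensen→Lot A = $930.
Huang's own top lot is Lot D ($176), but forcing Huang→Lot D and reassigning the rest optimally gives only $925 — worse by 12.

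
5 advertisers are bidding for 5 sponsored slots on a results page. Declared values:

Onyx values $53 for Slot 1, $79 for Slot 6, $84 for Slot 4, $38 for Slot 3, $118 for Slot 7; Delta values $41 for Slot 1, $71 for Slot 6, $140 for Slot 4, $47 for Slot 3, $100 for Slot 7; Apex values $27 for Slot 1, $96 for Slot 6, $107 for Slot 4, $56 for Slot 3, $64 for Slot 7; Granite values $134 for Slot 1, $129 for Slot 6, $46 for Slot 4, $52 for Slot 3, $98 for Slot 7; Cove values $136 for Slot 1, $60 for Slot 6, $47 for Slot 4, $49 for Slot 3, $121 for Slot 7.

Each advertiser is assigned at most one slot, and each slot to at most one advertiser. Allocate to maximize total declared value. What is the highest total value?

Optimal: Onyx→Slot 7 ($118), Delta→Slot 4 ($140), Apex→Slot 3 ($56), Granite→Slot 6 ($129), Cove→Slot 1 ($136) — total 118+140+56+129+136 = $579.
Row-greedy (each advertiser in turn takes its best remaining slot) gives $537, worse by 42.
Next-best assignment: Onyx→Slot 7, Delta→Slot 4, Apex→Slot 6, Granite→Slot 3, Cove→Slot 1 = $542.
Swapping Cove↔Onyx (Cove→Slot 7 $121, Onyx→Slot 1 $53) loses 80.
Checked against all permutations: $579 is optimal.

Maximum total: $579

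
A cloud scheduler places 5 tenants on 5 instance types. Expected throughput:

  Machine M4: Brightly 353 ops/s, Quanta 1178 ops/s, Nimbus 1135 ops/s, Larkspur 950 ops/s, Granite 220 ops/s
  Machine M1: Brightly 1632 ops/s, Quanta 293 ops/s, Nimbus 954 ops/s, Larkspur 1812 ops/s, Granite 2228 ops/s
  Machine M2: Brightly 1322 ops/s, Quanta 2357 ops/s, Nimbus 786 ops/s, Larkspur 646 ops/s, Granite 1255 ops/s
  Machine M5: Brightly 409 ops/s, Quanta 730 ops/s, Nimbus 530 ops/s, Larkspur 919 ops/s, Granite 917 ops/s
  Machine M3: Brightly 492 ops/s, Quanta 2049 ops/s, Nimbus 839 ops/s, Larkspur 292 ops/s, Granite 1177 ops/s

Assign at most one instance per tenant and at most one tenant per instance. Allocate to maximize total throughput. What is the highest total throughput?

Maximum total: 7653 ops/s

This is a one-to-one assignment (maximum-weight bipartite matching).
Optimal: Brightly→Machine M2 (1322 ops/s), Quanta→Machine M3 (2049 ops/s), Nimbus→Machine M4 (1135 ops/s), Larkspur→Machine M5 (919 ops/s), Granite→Machine M1 (2228 ops/s) — total 1322+2049+1135+919+2228 = 7653 ops/s.
Column-greedy (each instance in turn goes to its best remaining tenant) gives 6486 ops/s, worse by 1167.
Next-best assignment: Brightly→Machine M2, Quanta→Machine M3, Nimbus→Machine M4, Larkspur→Machine M1, Granite→Machine M5 = 7235 ops/s.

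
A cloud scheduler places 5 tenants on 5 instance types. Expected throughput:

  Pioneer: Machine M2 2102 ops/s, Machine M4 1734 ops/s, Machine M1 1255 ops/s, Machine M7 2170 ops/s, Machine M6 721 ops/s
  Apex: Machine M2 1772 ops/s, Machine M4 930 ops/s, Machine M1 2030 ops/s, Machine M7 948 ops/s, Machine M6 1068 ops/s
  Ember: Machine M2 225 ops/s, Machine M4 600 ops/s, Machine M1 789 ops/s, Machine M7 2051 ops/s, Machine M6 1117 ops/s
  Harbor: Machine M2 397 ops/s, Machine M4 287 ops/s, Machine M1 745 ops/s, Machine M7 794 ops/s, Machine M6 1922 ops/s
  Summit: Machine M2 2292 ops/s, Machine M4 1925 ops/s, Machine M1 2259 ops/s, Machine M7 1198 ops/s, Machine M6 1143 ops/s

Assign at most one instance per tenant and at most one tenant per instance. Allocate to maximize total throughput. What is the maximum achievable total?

This is a one-to-one assignment (maximum-weight bipartite matching).
Optimal: Pioneer→Machine M2 (2102 ops/s), Apex→Machine M1 (2030 ops/s), Ember→Machine M7 (2051 ops/s), Harbor→Machine M6 (1922 ops/s), Summit→Machine M4 (1925 ops/s) — total 2102+2030+2051+1922+1925 = 10030 ops/s.
No other one-to-one assignment exceeds 10030 ops/s.

Maximum total: 10030 ops/s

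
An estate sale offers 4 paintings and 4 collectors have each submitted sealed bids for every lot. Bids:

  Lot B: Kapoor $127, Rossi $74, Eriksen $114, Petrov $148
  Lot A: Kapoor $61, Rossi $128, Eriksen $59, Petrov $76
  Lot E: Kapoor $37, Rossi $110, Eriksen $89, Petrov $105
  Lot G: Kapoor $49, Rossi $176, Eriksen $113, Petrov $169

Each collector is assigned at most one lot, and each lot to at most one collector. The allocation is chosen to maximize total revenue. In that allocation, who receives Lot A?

Rossi receives Lot A.

Optimal: Kapoor→Lot B ($127), Rossi→Lot A ($128), Eriksen→Lot E ($89), Petrov→Lot G ($169) — total 127+128+89+169 = $513.
Column-greedy (each lot in turn goes to its best remaining collector) gives $414, worse by 99.
Next-best assignment: Kapoor→Lot A, Rossi→Lot G, Eriksen→Lot E, Petrov→Lot B = $474.
Rossi's own top lot is Lot G ($176), but forcing Rossi→Lot G and reassigning the rest optimally gives only $474 — worse by 39.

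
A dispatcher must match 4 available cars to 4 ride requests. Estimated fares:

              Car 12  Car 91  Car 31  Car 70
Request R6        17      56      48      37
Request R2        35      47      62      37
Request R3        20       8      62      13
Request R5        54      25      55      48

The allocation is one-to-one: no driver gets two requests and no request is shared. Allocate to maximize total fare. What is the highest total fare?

This is a one-to-one assignment (maximum-weight bipartite matching).
Optimal: Car 12→Request R5 ($54), Car 91→Request R6 ($56), Car 31→Request R3 ($62), Car 70→Request R2 ($37) — total 54+56+62+37 = $209.
Max-entry greedy (repeatedly take the single best remaining cell) gives $185, worse by 24.

Max total: $209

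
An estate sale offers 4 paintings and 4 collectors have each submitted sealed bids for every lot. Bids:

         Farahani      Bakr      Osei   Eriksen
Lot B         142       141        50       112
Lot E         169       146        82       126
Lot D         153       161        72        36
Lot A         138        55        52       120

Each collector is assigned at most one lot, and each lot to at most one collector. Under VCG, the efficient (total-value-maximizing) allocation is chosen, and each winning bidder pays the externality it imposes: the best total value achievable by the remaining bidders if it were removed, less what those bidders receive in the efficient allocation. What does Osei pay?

Osei pays $27.

Efficient allocation: Farahani→Lot B ($142), Bakr→Lot D ($161), Osei→Lot E ($82), Eriksen→Lot A ($120); total welfare W = $505.
Osei receives Lot E at value $82, so the others get W − 82 = $423.
Without Osei: best allocation of the remaining 3 bidders over all 4 lots is Farahani→Lot E ($169), Bakr→Lot D ($161), Eriksen→Lot A ($120), total $450.
VCG payment = (others' best without Osei) − (others' welfare with Osei) = 450 − 423 = $27.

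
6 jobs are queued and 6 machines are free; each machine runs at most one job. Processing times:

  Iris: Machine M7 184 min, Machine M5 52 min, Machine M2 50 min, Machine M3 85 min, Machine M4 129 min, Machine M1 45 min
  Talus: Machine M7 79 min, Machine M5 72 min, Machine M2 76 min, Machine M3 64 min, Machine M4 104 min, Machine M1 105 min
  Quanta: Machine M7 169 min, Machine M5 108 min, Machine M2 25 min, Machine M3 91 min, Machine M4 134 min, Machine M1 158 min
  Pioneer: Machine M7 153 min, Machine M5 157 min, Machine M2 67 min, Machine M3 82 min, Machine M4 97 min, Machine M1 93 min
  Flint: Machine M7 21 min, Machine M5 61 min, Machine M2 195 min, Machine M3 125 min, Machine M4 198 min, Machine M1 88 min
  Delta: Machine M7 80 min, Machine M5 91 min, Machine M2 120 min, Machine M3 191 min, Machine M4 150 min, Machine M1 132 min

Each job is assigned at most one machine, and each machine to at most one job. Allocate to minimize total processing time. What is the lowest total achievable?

Minimum total: 343 min

Optimal: Iris→Machine M1 (45 min), Talus→Machine M3 (64 min), Quanta→Machine M2 (25 min), Pioneer→Machine M4 (97 min), Flint→Machine M7 (21 min), Delta→Machine M5 (91 min) — total 45+64+25+97+21+91 = 343 min.
Column-greedy (each machine in turn goes to its cheapest remaining job) gives 391 min, worse by 48.
Swapping Quanta↔Iris (Quanta→Machine M1 158 min, Iris→Machine M2 50 min) adds 138.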